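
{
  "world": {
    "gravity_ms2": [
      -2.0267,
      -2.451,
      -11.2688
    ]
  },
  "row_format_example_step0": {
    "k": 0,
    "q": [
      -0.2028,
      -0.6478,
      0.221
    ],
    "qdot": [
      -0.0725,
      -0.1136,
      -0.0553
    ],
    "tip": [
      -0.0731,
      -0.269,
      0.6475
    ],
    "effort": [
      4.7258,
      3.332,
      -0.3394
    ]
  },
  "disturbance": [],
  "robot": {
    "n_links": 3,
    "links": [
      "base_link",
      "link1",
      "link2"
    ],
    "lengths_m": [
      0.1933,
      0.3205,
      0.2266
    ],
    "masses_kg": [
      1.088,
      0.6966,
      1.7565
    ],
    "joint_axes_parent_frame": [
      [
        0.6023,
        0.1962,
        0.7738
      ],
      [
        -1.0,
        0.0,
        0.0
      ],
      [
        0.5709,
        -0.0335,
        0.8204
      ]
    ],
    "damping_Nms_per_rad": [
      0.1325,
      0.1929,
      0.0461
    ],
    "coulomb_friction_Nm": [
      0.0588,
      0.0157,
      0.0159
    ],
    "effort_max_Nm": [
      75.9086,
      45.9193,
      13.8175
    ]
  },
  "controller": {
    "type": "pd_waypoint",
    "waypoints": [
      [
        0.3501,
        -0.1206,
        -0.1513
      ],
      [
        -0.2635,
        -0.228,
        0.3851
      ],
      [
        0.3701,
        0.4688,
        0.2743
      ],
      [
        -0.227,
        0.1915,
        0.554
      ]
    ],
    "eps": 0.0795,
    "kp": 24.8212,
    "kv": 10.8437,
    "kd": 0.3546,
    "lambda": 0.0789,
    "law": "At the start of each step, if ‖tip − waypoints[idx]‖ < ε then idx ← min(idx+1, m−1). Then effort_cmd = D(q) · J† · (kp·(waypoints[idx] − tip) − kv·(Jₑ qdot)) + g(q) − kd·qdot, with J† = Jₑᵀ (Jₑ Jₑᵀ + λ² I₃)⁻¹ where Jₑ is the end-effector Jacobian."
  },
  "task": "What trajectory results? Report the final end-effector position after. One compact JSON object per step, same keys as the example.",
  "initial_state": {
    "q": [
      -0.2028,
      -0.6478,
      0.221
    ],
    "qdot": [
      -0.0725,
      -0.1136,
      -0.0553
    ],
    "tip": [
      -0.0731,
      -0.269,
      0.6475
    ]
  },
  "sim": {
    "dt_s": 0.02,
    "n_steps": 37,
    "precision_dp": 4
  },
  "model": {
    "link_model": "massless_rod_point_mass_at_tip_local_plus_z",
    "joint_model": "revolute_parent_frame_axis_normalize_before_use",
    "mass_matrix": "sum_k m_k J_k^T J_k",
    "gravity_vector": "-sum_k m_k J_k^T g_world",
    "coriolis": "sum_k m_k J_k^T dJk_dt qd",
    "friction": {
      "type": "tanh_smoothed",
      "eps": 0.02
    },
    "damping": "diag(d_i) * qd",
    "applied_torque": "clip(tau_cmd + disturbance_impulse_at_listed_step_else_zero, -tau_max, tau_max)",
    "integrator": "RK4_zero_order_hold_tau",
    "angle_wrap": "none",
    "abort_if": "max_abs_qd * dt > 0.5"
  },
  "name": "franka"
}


{"k":1,"q":[-0.202,-0.6487,0.2286],"qdot":[0.1529,0.0089,0.7487],"tip":[-0.0728,-0.2705,0.6465],"effort":[2.5077,4.8631,-0.9614]}
{"k":2,"q":[-0.197,-0.6501,0.2364],"qdot":[0.3504,-0.1483,0.0616],"tip":[-0.0712,-0.2742,0.6447],"effort":[1.0489,5.8977,-0.9238]}
{"k":3,"q":[-0.1887,-0.6521,0.2444],"qdot":[0.4732,-0.0566,0.7061],"tip":[-0.0684,-0.2796,0.6422],"effort":[-0.3219,6.8675,-1.3632]}
{"k":4,"q":[-0.1781,-0.6545,0.2532],"qdot":[0.5901,-0.18,0.1862],"tip":[-0.0648,-0.2862,0.6391],"effort":[-1.1984,7.5136,-1.3003]}
{"k":5,"q":[-0.1656,-0.6575,0.262],"qdot":[0.6554,-0.1199,0.664],"tip":[-0.0605,-0.2937,0.6355],"effort":[-2.0687,8.1516,-1.6038]}
{"k":6,"q":[-0.1518,-0.6608,0.2715],"qdot":[0.7241,-0.2125,0.3],"tip":[-0.0556,-0.302,0.6313],"effort":[-2.6202,8.5806,-1.549]}
{"k":7,"q":[-0.137,-0.6647,0.281],"qdot":[0.7576,-0.1785,0.6343],"tip":[-0.0503,-0.3109,0.6266],"effort":[-3.1919,9.0196,-1.754]}
{"k":8,"q":[-0.1215,-0.6689,0.2913],"qdot":[0.7973,-0.2456,0.4004],"tip":[-0.0446,-0.3201,0.6215],"effort":[-3.5634,9.3267,-1.7186]}
{"k":9,"q":[-0.1054,-0.6736,0.3017],"qdot":[0.8134,-0.2317,0.6208],"tip":[-0.0385,-0.3296,0.6159],"effort":[-3.9562,9.6455,-1.8531]}
{"k":10,"q":[-0.0889,-0.6787,0.3128],"qdot":[0.8352,-0.2794,0.4861],"tip":[-0.0322,-0.3393,0.61],"effort":[-4.2278,9.8842,-1.8373]}
{"k":11,"q":[-0.0721,-0.6843,0.324],"qdot":[0.842,-0.2794,0.6238],"tip":[-0.0256,-0.349,0.6036],"effort":[-4.513,10.1303,-1.9232]}
{"k":12,"q":[-0.0552,-0.6902,0.3359],"qdot":[0.8526,-0.3139,0.5582],"tip":[-0.0187,-0.3589,0.5968],"effort":[-4.728,10.3298,-1.9221]}
{"k":13,"q":[-0.0381,-0.6966,0.348],"qdot":[0.8542,-0.3226,0.6414],"tip":[-0.0117,-0.3687,0.5896],"effort":[-4.9485,10.5319,-1.9759]}
{"k":14,"q":[-0.021,-0.7032,0.3607],"qdot":[0.8578,-0.3487,0.619],"tip":[-0.0044,-0.3785,0.582],"effort":[-5.13,10.708,-1.9834]}
{"k":15,"q":[-0.0039,-0.7103,0.3737],"qdot":[0.8562,-0.3623,0.6699],"tip":[0.003,-0.3882,0.574],"effort":[-5.3111,10.8832,-2.0168]}
{"k":16,"q":[0.0132,-0.7178,0.3873],"qdot":[0.8554,-0.3836,0.6718],"tip":[0.0105,-0.3978,0.5657],"effort":[-5.471,11.044,-2.0275]}
{"k":17,"q":[0.0303,-0.7256,0.4012],"qdot":[0.8518,-0.3993,0.7058],"tip":[0.0182,-0.4072,0.5569],"effort":[-5.6276,11.202,-2.0482]}
{"k":18,"q":[0.0473,-0.7337,0.4155],"qdot":[0.8482,-0.4179,0.7196],"tip":[0.0261,-0.4165,0.5478],"effort":[-5.7722,11.3516,-2.0581]}
{"k":19,"q":[0.0642,-0.7422,0.4303],"qdot":[0.8431,-0.4342,0.7456],"tip":[0.034,-0.4255,0.5383],"effort":[-5.9123,11.4975,-2.0704]}
{"k":20,"q":[0.081,-0.751,0.4456],"qdot":[0.8378,-0.4513,0.7643],"tip":[0.0421,-0.4344,0.5285],"effort":[-6.0448,11.6378,-2.0772]}
{"k":21,"q":[0.0977,-0.7602,0.4612],"qdot":[0.8316,-0.4674,0.7869],"tip":[0.0503,-0.4429,0.5183],"effort":[-6.1725,11.7739,-2.0831]}
{"k":22,"q":[0.1142,-0.7697,0.4773],"qdot":[0.8251,-0.4834,0.8071],"tip":[0.0586,-0.4512,0.5077],"effort":[-6.2946,11.9052,-2.0854]}
{"k":23,"q":[0.1307,-0.7795,0.4938],"qdot":[0.8182,-0.4989,0.8281],"tip":[0.0669,-0.4592,0.4968],"effort":[-6.4118,12.0321,-2.0856]}
{"k":24,"q":[0.1469,-0.7896,0.5108],"qdot":[0.8109,-0.514,0.8482],"tip":[0.0753,-0.4669,0.4856],"effort":[-6.5239,12.1543,-2.0827]}
{"k":25,"q":[0.1631,-0.8,0.5281],"qdot":[0.8034,-0.5287,0.8681],"tip":[0.0838,-0.4742,0.474],"effort":[-6.6311,12.2717,-2.0771]}
{"k":26,"q":[0.179,-0.8107,0.5458],"qdot":[0.7957,-0.5428,0.8872],"tip":[0.0923,-0.4811,0.4621],"effort":[-6.7334,12.3841,-2.0685]}
{"k":27,"q":[0.1949,-0.8216,0.564],"qdot":[0.7878,-0.5565,0.9058],"tip":[0.1009,-0.4877,0.45],"effort":[-6.8307,12.4912,-2.0569]}
{"k":28,"q":[0.2105,-0.8329,0.5824],"qdot":[0.7799,-0.5697,0.9237],"tip":[0.1094,-0.4939,0.4375],"effort":[-6.9228,12.5928,-2.0422]}
{"k":29,"q":[0.226,-0.8443,0.6013],"qdot":[0.7718,-0.5823,0.9406],"tip":[0.118,-0.4997,0.4248],"effort":[-7.0098,12.6887,-2.0244]}
{"k":30,"q":[0.2414,-0.8561,0.6205],"qdot":[0.7638,-0.5943,0.9567],"tip":[0.1266,-0.505,0.4118],"effort":[-7.0914,12.7786,-2.0034]}
{"k":31,"q":[0.2565,-0.8681,0.64],"qdot":[0.7557,-0.6058,0.9718],"tip":[0.1351,-0.5099,0.3986],"effort":[-7.1677,12.8623,-1.9791]}
{"k":32,"q":[0.2715,-0.8803,0.6598],"qdot":[0.7477,-0.6166,0.9857],"tip":[0.1437,-0.5144,0.3852],"effort":[-7.2384,12.9395,-1.9515]}
{"k":33,"q":[0.2864,-0.8927,0.6798],"qdot":[0.7398,-0.6268,0.9984],"tip":[0.1521,-0.5184,0.3715],"effort":[-7.3035,13.01,-1.9206]}
{"k":34,"q":[0.3011,-0.9053,0.7001],"qdot":[0.732,-0.6363,1.0099],"tip":[0.1605,-0.5219,0.3577],"effort":[-7.3629,13.0737,-1.8864]}
{"k":35,"q":[0.3156,-0.918,0.7207],"qdot":[0.7243,-0.6451,1.02],"tip":[0.1689,-0.525,0.3438],"effort":[-7.4166,13.1304,-1.849]}
{"k":36,"q":[0.33,-0.931,0.7414],"qdot":[0.7167,-0.6531,1.0287],"tip":[0.1771,-0.5276,0.3297],"effort":[-7.4645,13.1799,-1.8084]}
{"k":37,"q":[0.3443,-0.9441,0.7622],"qdot":[0.7093,-0.6604,1.036],"tip":[0.1853,-0.5296,0.3155]}
{"summary": "final tip position (m): 0.1853 -0.5296 0.3155"}


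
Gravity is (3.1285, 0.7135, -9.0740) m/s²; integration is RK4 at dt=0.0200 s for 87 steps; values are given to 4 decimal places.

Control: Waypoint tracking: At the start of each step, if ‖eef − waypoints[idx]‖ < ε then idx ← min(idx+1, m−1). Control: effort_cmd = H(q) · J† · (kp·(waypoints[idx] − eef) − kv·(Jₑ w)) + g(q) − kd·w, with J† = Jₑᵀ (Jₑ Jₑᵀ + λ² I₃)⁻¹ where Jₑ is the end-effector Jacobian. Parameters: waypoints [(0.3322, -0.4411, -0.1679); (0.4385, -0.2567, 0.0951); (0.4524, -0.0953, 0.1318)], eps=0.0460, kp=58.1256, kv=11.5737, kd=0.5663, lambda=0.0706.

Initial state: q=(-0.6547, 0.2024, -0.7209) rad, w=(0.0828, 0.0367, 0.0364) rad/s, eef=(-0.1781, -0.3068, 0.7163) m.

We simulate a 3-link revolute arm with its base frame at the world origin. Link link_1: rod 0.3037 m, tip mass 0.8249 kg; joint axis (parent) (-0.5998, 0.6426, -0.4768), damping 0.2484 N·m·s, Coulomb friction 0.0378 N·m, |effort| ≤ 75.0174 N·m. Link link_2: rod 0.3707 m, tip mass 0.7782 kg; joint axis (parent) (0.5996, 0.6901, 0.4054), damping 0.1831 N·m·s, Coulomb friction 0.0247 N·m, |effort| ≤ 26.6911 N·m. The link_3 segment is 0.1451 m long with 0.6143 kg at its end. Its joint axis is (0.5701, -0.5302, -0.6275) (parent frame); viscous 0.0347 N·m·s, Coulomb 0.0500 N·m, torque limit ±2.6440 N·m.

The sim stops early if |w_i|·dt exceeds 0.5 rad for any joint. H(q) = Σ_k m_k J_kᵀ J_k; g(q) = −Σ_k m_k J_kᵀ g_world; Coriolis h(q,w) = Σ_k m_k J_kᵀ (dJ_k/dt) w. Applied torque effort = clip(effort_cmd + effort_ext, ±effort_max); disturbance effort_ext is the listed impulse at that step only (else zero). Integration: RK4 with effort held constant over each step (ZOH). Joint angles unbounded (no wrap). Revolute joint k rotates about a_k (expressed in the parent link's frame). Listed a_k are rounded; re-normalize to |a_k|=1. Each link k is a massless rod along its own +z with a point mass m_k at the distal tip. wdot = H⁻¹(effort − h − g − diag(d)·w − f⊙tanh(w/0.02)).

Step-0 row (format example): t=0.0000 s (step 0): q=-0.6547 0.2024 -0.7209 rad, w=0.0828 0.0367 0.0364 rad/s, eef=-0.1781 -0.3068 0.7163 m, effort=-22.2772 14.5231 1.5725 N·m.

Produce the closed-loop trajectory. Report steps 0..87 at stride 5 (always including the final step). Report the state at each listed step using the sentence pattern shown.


t=0.1000 s (step 5): q=-0.9071 0.5951 -0.8859 rad, w=-4.6256 5.8876 1.8036 rad/s, eef=-0.0899 -0.4222 0.6404 m, effort=1.3125 2.4010 -1.2162 N·m.
t=0.2000 s (step 10): q=-1.6152 1.2084 -0.7253 rad, w=-9.1343 5.4381 0.6534 rad/s, eef=0.0474 -0.5324 0.4617 m, effort=4.0401 1.4859 -0.0026 N·m.
t=0.3000 s (step 15): q=-2.4916 1.5421 -0.6142 rad, w=-7.7254 1.5650 0.1819 rad/s, eef=0.0882 -0.5800 0.2823 m, effort=4.6235 3.3851 0.4532 N·m.
t=0.4000 s (step 20): q=-3.1391 1.6122 -0.6847 rad, w=-5.3028 0.1838 -1.1345 rad/s, eef=0.1696 -0.6051 0.1104 m, effort=5.6717 5.7001 1.2670 N·m.
t=0.5000 s (step 25): q=-3.5670 1.6225 -0.7750 rad, w=-3.3238 0.1373 -0.6769 rad/s, eef=0.2716 -0.5749 0.0095 m, effort=4.6517 5.4031 0.9727 N·m.
t=0.6000 s (step 30): q=-3.8245 1.6519 -0.8408 rad, w=-1.9429 0.4651 -0.6374 rad/s, eef=0.3323 -0.5347 -0.0313 m, effort=2.7983 3.7452 0.8818 N·m.
t=0.7000 s (step 35): q=-3.9792 1.7124 -0.8840 rad, w=-1.2373 0.7208 -0.1854 rad/s, eef=0.3524 -0.5066 -0.0497 m, effort=1.2990 2.1119 0.5340 N·m.
t=0.8000 s (step 40): q=-4.0811 1.7899 -0.9135 rad, w=-0.8201 0.8065 -0.6047 rad/s, eef=0.3513 -0.4883 -0.0637 m, effort=0.6611 0.9854 0.7504 N·m.
t=0.9000 s (step 45): q=-4.1563 1.8678 -0.9306 rad, w=-0.8027 0.7241 1.2062 rad/s, eef=0.3428 -0.4746 -0.0773 m, effort=-0.1068 0.0901 -0.3950 N·m.
t=1.0000 s (step 50): q=-4.2115 1.9363 -0.9644 rad, w=0.2882 0.7503 -7.3082 rad/s, eef=0.3348 -0.4622 -0.0913 m, effort=2.2486 0.4023 2.6440 N·m.
t=1.1000 s (step 55): q=-4.2367 1.9931 -1.0905 rad, w=-0.5315 0.3865 2.4891 rad/s, eef=0.3315 -0.4486 -0.1055 m, effort=-0.8538 -0.8290 -1.2810 N·m.
t=1.2000 s (step 60): q=-4.2580 2.0363 -1.1487 rad, w=0.4145 0.5829 -6.2088 rad/s, eef=0.3273 -0.4396 -0.1144 m, effort=1.9133 0.0095 2.6440 N·m.
t=1.3000 s (step 65): q=-4.2631 2.0713 -1.2609 rad, w=-0.6234 0.0289 4.9913 rad/s, eef=0.3264 -0.4301 -0.1210 m, effort=-1.4664 -1.3976 -2.6440 N·m.
t=1.4000 s (step 70): q=-4.2611 2.0995 -1.3849 rad, w=0.5792 0.5663 -7.0489 rad/s, eef=0.3271 -0.4213 -0.1242 m, effort=1.8856 0.0304 2.6440 N·m.
t=1.5000 s (step 75): q=-4.2559 2.1216 -1.5007 rad, w=-0.4514 -0.1618 4.7324 rad/s, eef=0.3281 -0.4138 -0.1248 m, effort=-0.9663 -1.3459 -2.6440 N·m.
t=1.6000 s (step 80): q=-4.2547 2.1347 -1.5549 rad, w=0.4478 0.4309 -5.7034 rad/s, eef=0.3279 -0.4100 -0.1250 m, effort=1.3920 -0.1194 2.6440 N·m.
t=1.7000 s (step 85): q=-4.2605 2.1389 -1.5424 rad, w=-0.5461 -0.3291 5.7765 rad/s, eef=0.3271 -0.4095 -0.1262 m, effort=-0.9219 -1.3461 -2.6440 N·m.
t=1.7400 s (step 87): q=-4.2627 2.1399 -1.5379 rad, w=-0.5423 -0.3327 5.7416 rad/s, eef=0.3271 -0.4093 -0.1266 m.


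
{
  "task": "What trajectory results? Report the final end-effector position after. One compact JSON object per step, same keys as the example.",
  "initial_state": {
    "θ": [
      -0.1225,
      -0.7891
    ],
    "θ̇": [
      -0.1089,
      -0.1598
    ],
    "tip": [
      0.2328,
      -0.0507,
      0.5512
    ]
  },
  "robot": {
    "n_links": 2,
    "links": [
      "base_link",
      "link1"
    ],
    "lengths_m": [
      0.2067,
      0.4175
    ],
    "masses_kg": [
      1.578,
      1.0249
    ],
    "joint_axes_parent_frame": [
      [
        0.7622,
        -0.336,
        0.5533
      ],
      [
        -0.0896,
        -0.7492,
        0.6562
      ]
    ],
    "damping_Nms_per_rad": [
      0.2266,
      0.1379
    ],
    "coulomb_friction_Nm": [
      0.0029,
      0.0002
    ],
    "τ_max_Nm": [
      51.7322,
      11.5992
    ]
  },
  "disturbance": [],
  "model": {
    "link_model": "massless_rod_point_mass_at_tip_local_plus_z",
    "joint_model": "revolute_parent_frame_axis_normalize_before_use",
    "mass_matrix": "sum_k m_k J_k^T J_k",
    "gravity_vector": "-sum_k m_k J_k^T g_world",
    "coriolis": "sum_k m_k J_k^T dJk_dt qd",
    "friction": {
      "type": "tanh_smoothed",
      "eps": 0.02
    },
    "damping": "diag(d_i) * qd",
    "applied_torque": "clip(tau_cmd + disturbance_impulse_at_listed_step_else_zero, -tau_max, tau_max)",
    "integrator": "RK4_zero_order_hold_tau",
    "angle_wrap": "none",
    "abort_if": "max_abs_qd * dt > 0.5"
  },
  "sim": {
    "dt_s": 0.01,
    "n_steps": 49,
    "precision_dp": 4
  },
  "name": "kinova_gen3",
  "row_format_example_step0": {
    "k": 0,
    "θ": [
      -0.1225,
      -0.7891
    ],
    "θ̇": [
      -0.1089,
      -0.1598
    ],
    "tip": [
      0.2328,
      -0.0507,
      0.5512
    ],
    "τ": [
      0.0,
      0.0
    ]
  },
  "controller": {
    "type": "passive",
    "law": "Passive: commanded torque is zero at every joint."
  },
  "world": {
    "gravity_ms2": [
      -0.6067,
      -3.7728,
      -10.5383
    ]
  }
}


{"k":1,"\u03b8":[-0.1233,-0.7918],"\u03b8\u0307":[-0.0481,-0.3761],"tip":[0.2335,-0.0511,0.5507],"\u03c4":[0.0,0.0]}
{"k":2,"\u03b8":[-0.1235,-0.7966],"\u03b8\u0307":[0.0113,-0.5906],"tip":[0.2344,-0.052,0.5499],"\u03c4":[0.0,0.0]}
{"k":3,"\u03b8":[-0.1231,-0.8036],"\u03b8\u0307":[0.0691,-0.8035],"tip":[0.2356,-0.0535,0.5488],"\u03c4":[0.0,0.0]}
{"k":4,"\u03b8":[-0.1221,-0.8127],"\u03b8\u0307":[0.1257,-1.0152],"tip":[0.237,-0.0556,0.5474],"\u03c4":[0.0,0.0]}
{"k":5,"\u03b8":[-0.1206,-0.8239],"\u03b8\u0307":[0.1811,-1.226],"tip":[0.2388,-0.0583,0.5456],"\u03c4":[0.0,0.0]}
{"k":6,"\u03b8":[-0.1185,-0.8372],"\u03b8\u0307":[0.2353,-1.4361],"tip":[0.2408,-0.0616,0.5435],"\u03c4":[0.0,0.0]}
{"k":7,"\u03b8":[-0.1158,-0.8526],"\u03b8\u0307":[0.2885,-1.6459],"tip":[0.243,-0.0655,0.541],"\u03c4":[0.0,0.0]}
{"k":8,"\u03b8":[-0.1127,-0.8701],"\u03b8\u0307":[0.3407,-1.8557],"tip":[0.2455,-0.07,0.5381],"\u03c4":[0.0,0.0]}
{"k":9,"\u03b8":[-0.109,-0.8897],"\u03b8\u0307":[0.3921,-2.0656],"tip":[0.2481,-0.0751,0.5348],"\u03c4":[0.0,0.0]}
{"k":10,"\u03b8":[-0.1049,-0.9114],"\u03b8\u0307":[0.4428,-2.2761],"tip":[0.251,-0.0807,0.5311],"\u03c4":[0.0,0.0]}
{"k":11,"\u03b8":[-0.1002,-0.9352],"\u03b8\u0307":[0.4928,-2.4872],"tip":[0.254,-0.087,0.5269],"\u03c4":[0.0,0.0]}
{"k":12,"\u03b8":[-0.095,-0.9612],"\u03b8\u0307":[0.5426,-2.6991],"tip":[0.2571,-0.0938,0.5222],"\u03c4":[0.0,0.0]}
{"k":13,"\u03b8":[-0.0893,-0.9892],"\u03b8\u0307":[0.5924,-2.912],"tip":[0.2603,-0.1012,0.5171],"\u03c4":[0.0,0.0]}
{"k":14,"\u03b8":[-0.0832,-1.0194],"\u03b8\u0307":[0.6428,-3.1258],"tip":[0.2636,-0.1091,0.5113],"\u03c4":[0.0,0.0]}
{"k":15,"\u03b8":[-0.0765,-1.0518],"\u03b8\u0307":[0.6942,-3.3405],"tip":[0.2668,-0.1176,0.505],"\u03c4":[0.0,0.0]}
{"k":16,"\u03b8":[-0.0693,-1.0862],"\u03b8\u0307":[0.7478,-3.5557],"tip":[0.2701,-0.1267,0.4981],"\u03c4":[0.0,0.0]}
{"k":17,"\u03b8":[-0.0615,-1.1229],"\u03b8\u0307":[0.8048,-3.771],"tip":[0.2733,-0.1363,0.4906],"\u03c4":[0.0,0.0]}
{"k":18,"\u03b8":[-0.0532,-1.1617],"\u03b8\u0307":[0.867,-3.9855],"tip":[0.2763,-0.1465,0.4823],"\u03c4":[0.0,0.0]}
{"k":19,"\u03b8":[-0.0441,-1.2026],"\u03b8\u0307":[0.9367,-4.1982],"tip":[0.2792,-0.1572,0.4734],"\u03c4":[0.0,0.0]}
{"k":20,"\u03b8":[-0.0344,-1.2456],"\u03b8\u0307":[1.0173,-4.4072],"tip":[0.2818,-0.1683,0.4637],"\u03c4":[0.0,0.0]}
{"k":21,"\u03b8":[-0.0237,-1.2907],"\u03b8\u0307":[1.1127,-4.6106],"tip":[0.2841,-0.18,0.4532],"\u03c4":[0.0,0.0]}
{"k":22,"\u03b8":[-0.0121,-1.3378],"\u03b8\u0307":[1.2278,-4.8057],"tip":[0.286,-0.1921,0.442],"\u03c4":[0.0,0.0]}
{"k":23,"\u03b8":[0.0009,-1.3868],"\u03b8\u0307":[1.3678,-4.9897],"tip":[0.2874,-0.2046,0.4299],"\u03c4":[0.0,0.0]}
{"k":24,"\u03b8":[0.0154,-1.4375],"\u03b8\u0307":[1.5371,-5.1603],"tip":[0.2884,-0.2175,0.417],"\u03c4":[0.0,0.0]}
{"k":25,"\u03b8":[0.0317,-1.4899],"\u03b8\u0307":[1.7387,-5.3162],"tip":[0.2889,-0.2307,0.4032],"\u03c4":[0.0,0.0]}
{"k":26,"\u03b8":[0.0503,-1.5438],"\u03b8\u0307":[1.9717,-5.4585],"tip":[0.2889,-0.2441,0.3886],"\u03c4":[0.0,0.0]}
{"k":27,"\u03b8":[0.0713,-1.5991],"\u03b8\u0307":[2.2312,-5.5909],"tip":[0.2884,-0.2576,0.3729],"\u03c4":[0.0,0.0]}
{"k":28,"\u03b8":[0.095,-1.6556],"\u03b8\u0307":[2.5082,-5.7195],"tip":[0.2875,-0.2711,0.3563],"\u03c4":[0.0,0.0]}
{"k":29,"\u03b8":[0.1215,-1.7135],"\u03b8\u0307":[2.792,-5.8519],"tip":[0.2862,-0.2844,0.3385],"\u03c4":[0.0,0.0]}
{"k":30,"\u03b8":[0.1508,-1.7727],"\u03b8\u0307":[3.0721,-5.9952],"tip":[0.2845,-0.2975,0.3196],"\u03c4":[0.0,0.0]}
{"k":31,"\u03b8":[0.1829,-1.8334],"\u03b8\u0307":[3.3411,-6.155],"tip":[0.2826,-0.3102,0.2996],"\u03c4":[0.0,0.0]}
{"k":32,"\u03b8":[0.2176,-1.8959],"\u03b8\u0307":[3.5952,-6.3346],"tip":[0.2804,-0.3224,0.2782],"\u03c4":[0.0,0.0]}
{"k":33,"\u03b8":[0.2547,-1.9602],"\u03b8\u0307":[3.8339,-6.5351],"tip":[0.2779,-0.3339,0.2556],"\u03c4":[0.0,0.0]}
{"k":34,"\u03b8":[0.2942,-2.0266],"\u03b8\u0307":[4.0598,-6.7562],"tip":[0.2752,-0.3445,0.2317],"\u03c4":[0.0,0.0]}
{"k":35,"\u03b8":[0.3359,-2.0954],"\u03b8\u0307":[4.2766,-6.9969],"tip":[0.2721,-0.3542,0.2065],"\u03c4":[0.0,0.0]}
{"k":36,"\u03b8":[0.3797,-2.1666],"\u03b8\u0307":[4.4892,-7.2557],"tip":[0.2686,-0.3629,0.18],"\u03c4":[0.0,0.0]}
{"k":37,"\u03b8":[0.4257,-2.2406],"\u03b8\u0307":[4.7026,-7.5316],"tip":[0.2646,-0.3703,0.1524],"\u03c4":[0.0,0.0]}
{"k":38,"\u03b8":[0.4738,-2.3173],"\u03b8\u0307":[4.9218,-7.8239],"tip":[0.2601,-0.3764,0.1237],"\u03c4":[0.0,0.0]}
{"k":39,"\u03b8":[0.5241,-2.3971],"\u03b8\u0307":[5.1517,-8.1329],"tip":[0.255,-0.3811,0.094],"\u03c4":[0.0,0.0]}
{"k":40,"\u03b8":[0.5769,-2.48],"\u03b8\u0307":[5.3972,-8.4596],"tip":[0.2492,-0.3843,0.0634],"\u03c4":[0.0,0.0]}
{"k":41,"\u03b8":[0.6321,-2.5663],"\u03b8\u0307":[5.6634,-8.8063],"tip":[0.2428,-0.3859,0.0321],"\u03c4":[0.0,0.0]}
{"k":42,"\u03b8":[0.6902,-2.6562],"\u03b8\u0307":[5.9556,-9.1768],"tip":[0.2355,-0.3859,0.0002],"\u03c4":[0.0,0.0]}
{"k":43,"\u03b8":[0.7514,-2.75],"\u03b8\u0307":[6.2797,-9.5765],"tip":[0.2275,-0.3844,-0.0321],"\u03c4":[0.0,0.0]}
{"k":44,"\u03b8":[0.8159,-2.8479],"\u03b8\u0307":[6.6426,-10.0134],"tip":[0.2186,-0.3812,-0.0646],"\u03c4":[0.0,0.0]}
{"k":45,"\u03b8":[0.8844,-2.9504],"\u03b8\u0307":[7.0524,-10.4989],"tip":[0.209,-0.3765,-0.0972],"\u03c4":[0.0,0.0]}
{"k":46,"\u03b8":[0.9572,-3.0581],"\u03b8\u0307":[7.5194,-11.049],"tip":[0.1985,-0.3705,-0.1296],"\u03c4":[0.0,0.0]}
{"k":47,"\u03b8":[1.035,-3.1717],"\u03b8\u0307":[8.0566,-11.6865],"tip":[0.1873,-0.3632,-0.1617],"\u03c4":[0.0,0.0]}
{"k":48,"\u03b8":[1.1186,-3.2922],"\u03b8\u0307":[8.6813,-12.4445],"tip":[0.1755,-0.3551,-0.1933],"\u03c4":[0.0,0.0]}
{"k":49,"\u03b8":[1.209,-3.4211],"\u03b8\u0307":[9.4161,-13.3708],"tip":[0.1632,-0.3464,-0.2242]}
{"summary": "final tip position (m): 0.1632 -0.3464 -0.2242"}


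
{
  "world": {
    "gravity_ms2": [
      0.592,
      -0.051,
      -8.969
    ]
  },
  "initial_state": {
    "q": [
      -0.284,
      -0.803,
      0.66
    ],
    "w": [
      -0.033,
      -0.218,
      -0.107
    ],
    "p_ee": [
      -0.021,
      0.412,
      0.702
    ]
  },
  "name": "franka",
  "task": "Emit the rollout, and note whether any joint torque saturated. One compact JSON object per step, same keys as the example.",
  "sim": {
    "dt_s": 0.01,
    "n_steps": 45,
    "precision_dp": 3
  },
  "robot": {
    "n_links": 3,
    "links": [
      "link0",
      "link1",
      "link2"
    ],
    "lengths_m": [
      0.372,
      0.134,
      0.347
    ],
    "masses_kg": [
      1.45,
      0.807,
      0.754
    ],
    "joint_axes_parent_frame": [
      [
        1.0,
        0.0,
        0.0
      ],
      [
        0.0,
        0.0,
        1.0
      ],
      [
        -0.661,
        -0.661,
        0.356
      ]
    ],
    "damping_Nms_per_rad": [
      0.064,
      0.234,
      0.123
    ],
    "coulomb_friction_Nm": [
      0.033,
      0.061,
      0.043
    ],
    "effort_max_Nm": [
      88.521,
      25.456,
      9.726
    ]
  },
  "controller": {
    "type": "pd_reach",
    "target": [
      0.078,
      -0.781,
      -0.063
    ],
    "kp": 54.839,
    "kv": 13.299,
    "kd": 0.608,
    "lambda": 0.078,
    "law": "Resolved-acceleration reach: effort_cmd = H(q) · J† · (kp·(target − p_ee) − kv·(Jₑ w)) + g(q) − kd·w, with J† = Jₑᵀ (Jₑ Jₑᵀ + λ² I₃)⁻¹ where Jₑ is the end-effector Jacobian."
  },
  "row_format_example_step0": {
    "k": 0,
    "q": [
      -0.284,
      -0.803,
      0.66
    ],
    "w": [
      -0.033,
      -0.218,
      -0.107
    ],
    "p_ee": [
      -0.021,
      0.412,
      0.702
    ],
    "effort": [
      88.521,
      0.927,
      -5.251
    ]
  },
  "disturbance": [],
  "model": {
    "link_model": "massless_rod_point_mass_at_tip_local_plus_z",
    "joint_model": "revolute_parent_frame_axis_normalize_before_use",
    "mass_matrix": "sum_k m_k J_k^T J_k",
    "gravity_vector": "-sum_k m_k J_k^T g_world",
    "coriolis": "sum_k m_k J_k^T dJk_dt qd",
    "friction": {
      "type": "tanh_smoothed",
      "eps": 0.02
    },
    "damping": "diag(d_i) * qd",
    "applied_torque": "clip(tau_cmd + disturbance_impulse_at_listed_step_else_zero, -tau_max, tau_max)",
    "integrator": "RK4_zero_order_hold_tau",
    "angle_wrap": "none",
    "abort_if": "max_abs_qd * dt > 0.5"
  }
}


{"k":1,"q":[-0.277,-0.81,0.675],"w":[1.525,-1.104,3.029],"p_ee":[-0.02,0.41,0.701],"effort":[88.521,1.269,-6.407]}
{"k":2,"q":[-0.254,-0.824,0.718],"w":[2.974,-1.629,5.632],"p_ee":[-0.02,0.403,0.699],"effort":[77.939,1.31,-6.828]}
{"k":3,"q":[-0.218,-0.841,0.783],"w":[4.134,-1.846,7.35],"p_ee":[-0.021,0.391,0.697],"effort":[65.56,1.137,-6.525]}
{"k":4,"q":[-0.173,-0.86,0.862],"w":[5.025,-1.918,8.32],"p_ee":[-0.022,0.373,0.693],"effort":[53.578,0.885,-5.788]}
{"k":5,"q":[-0.119,-0.879,0.947],"w":[5.694,-1.925,8.734],"p_ee":[-0.023,0.351,0.69],"effort":[42.595,0.619,-4.859]}
{"k":6,"q":[-0.06,-0.898,1.035],"w":[6.19,-1.897,8.752],"p_ee":[-0.025,0.325,0.687],"effort":[32.94,0.369,-3.894]}
{"k":7,"q":[0.004,-0.917,1.121],"w":[6.552,-1.846,8.502],"p_ee":[-0.026,0.295,0.683],"effort":[24.69,0.143,-2.982]}
{"k":8,"q":[0.071,-0.935,1.204],"w":[6.814,-1.779,8.076],"p_ee":[-0.028,0.263,0.679],"effort":[17.763,-0.054,-2.164]}
{"k":9,"q":[0.14,-0.952,1.282],"w":[7.001,-1.699,7.542],"p_ee":[-0.03,0.228,0.675],"effort":[11.997,-0.223,-1.455]}
{"k":10,"q":[0.211,-0.969,1.355],"w":[7.129,-1.61,6.946],"p_ee":[-0.031,0.192,0.67],"effort":[7.209,-0.366,-0.85]}
{"k":11,"q":[0.282,-0.985,1.421],"w":[7.213,-1.513,6.317],"p_ee":[-0.033,0.155,0.665],"effort":[3.219,-0.485,-0.339]}
{"k":12,"q":[0.355,-0.999,1.481],"w":[7.262,-1.41,5.677],"p_ee":[-0.034,0.116,0.659],"effort":[-0.132,-0.584,0.093]}
{"k":13,"q":[0.427,-1.013,1.535],"w":[7.281,-1.303,5.04],"p_ee":[-0.035,0.078,0.652],"effort":[-2.981,-0.666,0.459]}
{"k":14,"q":[0.5,-1.025,1.582],"w":[7.275,-1.194,4.415],"p_ee":[-0.036,0.039,0.644],"effort":[-5.444,-0.732,0.773]}
{"k":15,"q":[0.573,-1.037,1.623],"w":[7.246,-1.086,3.809],"p_ee":[-0.037,-0.0,0.635],"effort":[-7.612,-0.784,1.046]}
{"k":16,"q":[0.645,-1.047,1.658],"w":[7.197,-0.98,3.227],"p_ee":[-0.038,-0.039,0.625],"effort":[-9.559,-0.823,1.287]}
{"k":17,"q":[0.717,-1.056,1.688],"w":[7.128,-0.878,2.673],"p_ee":[-0.038,-0.078,0.615],"effort":[-11.343,-0.85,1.504]}
{"k":18,"q":[0.787,-1.065,1.712],"w":[7.04,-0.783,2.148],"p_ee":[-0.038,-0.116,0.602],"effort":[-13.004,-0.865,1.704]}
{"k":19,"q":[0.857,-1.072,1.731],"w":[6.933,-0.695,1.656],"p_ee":[-0.038,-0.154,0.589],"effort":[-14.572,-0.869,1.891]}
{"k":20,"q":[0.926,-1.078,1.745],"w":[6.808,-0.615,1.197],"p_ee":[-0.037,-0.19,0.575],"effort":[-16.066,-0.861,2.07]}
{"k":21,"q":[0.993,-1.084,1.755],"w":[6.664,-0.544,0.773],"p_ee":[-0.037,-0.226,0.559],"effort":[-17.493,-0.842,2.242]}
{"k":22,"q":[1.059,-1.089,1.761],"w":[6.503,-0.483,0.384],"p_ee":[-0.036,-0.261,0.542],"effort":[-18.855,-0.812,2.409]}
{"k":23,"q":[1.123,-1.094,1.763],"w":[6.326,-0.431,0.031],"p_ee":[-0.034,-0.294,0.524],"effort":[-20.148,-0.772,2.572]}
{"k":24,"q":[1.186,-1.098,1.761],"w":[6.133,-0.392,-0.275],"p_ee":[-0.033,-0.327,0.505],"effort":[-21.363,-0.72,2.715]}
{"k":25,"q":[1.246,-1.102,1.757],"w":[5.927,-0.36,-0.546],"p_ee":[-0.031,-0.358,0.485],"effort":[-22.491,-0.661,2.854]}
{"k":26,"q":[1.304,-1.105,1.751],"w":[5.708,-0.333,-0.787],"p_ee":[-0.029,-0.387,0.464],"effort":[-23.521,-0.595,2.99]}
{"k":27,"q":[1.36,-1.108,1.742],"w":[5.477,-0.312,-0.996],"p_ee":[-0.027,-0.415,0.443],"effort":[-24.442,-0.525,3.121]}
{"k":28,"q":[1.414,-1.111,1.731],"w":[5.238,-0.295,-1.175],"p_ee":[-0.024,-0.441,0.42],"effort":[-25.245,-0.45,3.245]}
{"k":29,"q":[1.465,-1.114,1.718],"w":[4.991,-0.283,-1.325],"p_ee":[-0.022,-0.466,0.398],"effort":[-25.923,-0.373,3.358]}
{"k":30,"q":[1.513,-1.117,1.704],"w":[4.74,-0.274,-1.448],"p_ee":[-0.019,-0.489,0.375],"effort":[-26.472,-0.294,3.46]}
{"k":31,"q":[1.56,-1.12,1.689],"w":[4.487,-0.267,-1.545],"p_ee":[-0.016,-0.51,0.352],"effort":[-26.89,-0.215,3.549]}
{"k":32,"q":[1.603,-1.122,1.674],"w":[4.233,-0.263,-1.618],"p_ee":[-0.013,-0.53,0.33],"effort":[-27.179,-0.138,3.622]}
{"k":33,"q":[1.644,-1.125,1.657],"w":[3.981,-0.261,-1.669],"p_ee":[-0.011,-0.548,0.307],"effort":[-27.342,-0.062,3.679]}
{"k":34,"q":[1.683,-1.128,1.64],"w":[3.732,-0.26,-1.701],"p_ee":[-0.008,-0.564,0.285],"effort":[-27.386,0.011,3.72]}
{"k":35,"q":[1.719,-1.13,1.623],"w":[3.487,-0.26,-1.717],"p_ee":[-0.005,-0.579,0.263],"effort":[-27.318,0.079,3.745]}
{"k":36,"q":[1.752,-1.133,1.606],"w":[3.25,-0.261,-1.718],"p_ee":[-0.002,-0.593,0.242],"effort":[-27.15,0.143,3.754]}
{"k":37,"q":[1.784,-1.135,1.589],"w":[3.019,-0.261,-1.706],"p_ee":[0.001,-0.605,0.222],"effort":[-26.89,0.203,3.747]}
{"k":38,"q":[1.813,-1.138,1.572],"w":[2.797,-0.262,-1.684],"p_ee":[0.004,-0.616,0.202],"effort":[-26.551,0.256,3.727]}
{"k":39,"q":[1.84,-1.141,1.555],"w":[2.584,-0.262,-1.654],"p_ee":[0.006,-0.626,0.184],"effort":[-26.144,0.305,3.694]}
{"k":40,"q":[1.865,-1.143,1.539],"w":[2.38,-0.262,-1.617],"p_ee":[0.009,-0.635,0.166],"effort":[-25.681,0.348,3.651]}
{"k":41,"q":[1.887,-1.146,1.523],"w":[2.187,-0.262,-1.576],"p_ee":[0.011,-0.643,0.149],"effort":[-25.171,0.386,3.598]}
{"k":42,"q":[1.908,-1.149,1.507],"w":[2.003,-0.261,-1.531],"p_ee":[0.014,-0.65,0.133],"effort":[-24.627,0.419,3.537]}
{"k":43,"q":[1.928,-1.151,1.492],"w":[1.829,-0.259,-1.483],"p_ee":[0.016,-0.656,0.118],"effort":[-24.057,0.447,3.469]}
{"k":44,"q":[1.945,-1.154,1.478],"w":[1.665,-0.257,-1.435],"p_ee":[0.019,-0.662,0.104],"effort":[-23.469,0.47,3.397]}
{"k":45,"q":[1.961,-1.156,1.464],"w":[1.512,-0.254,-1.386],"p_ee":[0.021,-0.667,0.091]}
{"summary": "any joint saturated: yes"}


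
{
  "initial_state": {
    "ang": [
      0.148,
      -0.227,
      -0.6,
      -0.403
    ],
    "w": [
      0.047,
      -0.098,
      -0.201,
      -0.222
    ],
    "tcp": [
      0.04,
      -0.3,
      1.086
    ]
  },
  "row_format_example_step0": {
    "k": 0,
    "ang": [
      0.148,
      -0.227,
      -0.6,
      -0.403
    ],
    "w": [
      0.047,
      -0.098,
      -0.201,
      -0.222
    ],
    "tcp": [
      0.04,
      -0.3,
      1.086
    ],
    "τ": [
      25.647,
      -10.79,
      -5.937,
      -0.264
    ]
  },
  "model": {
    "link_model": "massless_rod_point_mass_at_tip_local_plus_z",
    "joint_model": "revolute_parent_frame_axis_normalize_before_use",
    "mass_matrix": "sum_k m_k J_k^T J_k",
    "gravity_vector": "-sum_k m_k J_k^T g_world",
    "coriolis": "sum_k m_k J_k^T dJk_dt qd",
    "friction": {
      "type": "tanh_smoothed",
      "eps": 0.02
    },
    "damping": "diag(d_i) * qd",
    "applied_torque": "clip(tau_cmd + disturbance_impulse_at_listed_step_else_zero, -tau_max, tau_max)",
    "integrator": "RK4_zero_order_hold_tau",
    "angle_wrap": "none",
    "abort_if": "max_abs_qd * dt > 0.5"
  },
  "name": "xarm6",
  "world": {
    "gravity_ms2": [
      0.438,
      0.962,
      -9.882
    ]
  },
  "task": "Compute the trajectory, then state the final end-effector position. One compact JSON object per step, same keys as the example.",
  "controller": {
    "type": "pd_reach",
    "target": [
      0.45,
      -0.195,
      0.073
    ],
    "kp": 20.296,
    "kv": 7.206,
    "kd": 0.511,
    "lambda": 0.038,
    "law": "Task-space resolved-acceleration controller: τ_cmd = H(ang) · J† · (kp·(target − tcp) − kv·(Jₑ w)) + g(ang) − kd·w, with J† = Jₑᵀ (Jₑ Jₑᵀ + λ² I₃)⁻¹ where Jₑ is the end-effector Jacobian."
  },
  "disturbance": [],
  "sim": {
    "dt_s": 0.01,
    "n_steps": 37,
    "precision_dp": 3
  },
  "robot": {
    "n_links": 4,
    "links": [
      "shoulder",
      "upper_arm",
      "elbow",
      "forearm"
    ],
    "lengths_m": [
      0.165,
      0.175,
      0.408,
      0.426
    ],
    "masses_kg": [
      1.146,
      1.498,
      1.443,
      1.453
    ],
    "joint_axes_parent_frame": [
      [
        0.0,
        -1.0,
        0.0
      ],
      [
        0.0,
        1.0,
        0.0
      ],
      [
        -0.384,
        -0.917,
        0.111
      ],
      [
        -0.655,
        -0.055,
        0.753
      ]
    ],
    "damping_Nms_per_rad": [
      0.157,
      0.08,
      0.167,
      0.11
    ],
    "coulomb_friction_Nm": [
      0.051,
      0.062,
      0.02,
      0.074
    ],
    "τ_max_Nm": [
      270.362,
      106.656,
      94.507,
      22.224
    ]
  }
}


{"k":1,"ang":[0.155,-0.224,-0.608,-0.399],"w":[1.431,0.647,-1.324,1.066],"tcp":[0.04,-0.301,1.085],"\u03c4":[25.144,-11.642,-4.376,-0.792]}
{"k":2,"ang":[0.176,-0.215,-0.626,-0.383],"w":[2.586,1.198,-2.335,2.167],"tcp":[0.041,-0.303,1.082],"\u03c4":[23.978,-11.805,-3.273,-1.187]}
{"k":3,"ang":[0.206,-0.201,-0.654,-0.356],"w":[3.554,1.622,-3.219,3.079],"tcp":[0.043,-0.305,1.079],"\u03c4":[21.23,-10.805,-2.697,-1.451]}
{"k":4,"ang":[0.246,-0.183,-0.69,-0.322],"w":[4.328,1.931,-3.957,3.779],"tcp":[0.044,-0.307,1.074],"\u03c4":[16.804,-8.629,-2.575,-1.579]}
{"k":5,"ang":[0.292,-0.163,-0.732,-0.282],"w":[4.895,2.126,-4.53,4.245],"tcp":[0.046,-0.309,1.067],"\u03c4":[11.401,-5.742,-2.71,-1.576]}
{"k":6,"ang":[0.343,-0.141,-0.78,-0.238],"w":[5.26,2.218,-4.939,4.48],"tcp":[0.048,-0.311,1.059],"\u03c4":[5.921,-2.729,-2.897,-1.458]}
{"k":7,"ang":[0.396,-0.119,-0.83,-0.193],"w":[5.454,2.224,-5.205,4.515],"tcp":[0.049,-0.314,1.049],"\u03c4":[0.992,-0.005,-2.999,-1.251]}
{"k":8,"ang":[0.451,-0.097,-0.883,-0.149],"w":[5.515,2.165,-5.359,4.399],"tcp":[0.051,-0.317,1.038],"\u03c4":[-3.113,2.237,-2.954,-0.986]}
{"k":9,"ang":[0.506,-0.076,-0.937,-0.106],"w":[5.483,2.061,-5.432,4.18],"tcp":[0.052,-0.32,1.026],"\u03c4":[-6.363,3.963,-2.752,-0.688]}
{"k":10,"ang":[0.56,-0.056,-0.991,-0.065],"w":[5.389,1.927,-5.45,3.897],"tcp":[0.054,-0.323,1.012],"\u03c4":[-8.847,5.215,-2.407,-0.377]}
{"k":11,"ang":[0.614,-0.037,-1.046,-0.028],"w":[5.257,1.776,-5.433,3.581],"tcp":[0.055,-0.326,0.998],"\u03c4":[-10.688,6.064,-1.942,-0.064]}
{"k":12,"ang":[0.665,-0.02,-1.1,0.006],"w":[5.105,1.618,-5.394,3.249],"tcp":[0.056,-0.33,0.982],"\u03c4":[-12.01,6.581,-1.383,0.242]}
{"k":13,"ang":[0.716,-0.005,-1.154,0.037],"w":[4.944,1.458,-5.34,2.916],"tcp":[0.058,-0.334,0.966],"\u03c4":[-12.919,6.831,-0.752,0.538]}
{"k":14,"ang":[0.764,0.009,-1.207,0.065],"w":[4.781,1.303,-5.277,2.589],"tcp":[0.06,-0.338,0.95],"\u03c4":[-13.502,6.868,-0.066,0.822]}
{"k":15,"ang":[0.811,0.021,-1.259,0.089],"w":[4.621,1.155,-5.209,2.272],"tcp":[0.062,-0.342,0.933],"\u03c4":[-13.83,6.735,0.657,1.093]}
{"k":16,"ang":[0.857,0.032,-1.311,0.11],"w":[4.468,1.016,-5.136,1.968],"tcp":[0.064,-0.346,0.916],"\u03c4":[-13.958,6.469,1.406,1.353]}
{"k":17,"ang":[0.9,0.041,-1.362,0.128],"w":[4.323,0.889,-5.059,1.679],"tcp":[0.067,-0.349,0.898],"\u03c4":[-13.932,6.099,2.17,1.6]}
{"k":18,"ang":[0.943,0.049,-1.412,0.144],"w":[4.187,0.774,-4.98,1.404],"tcp":[0.07,-0.353,0.88],"\u03c4":[-13.785,5.648,2.941,1.835]}
{"k":19,"ang":[0.984,0.057,-1.461,0.157],"w":[4.06,0.672,-4.897,1.144],"tcp":[0.074,-0.357,0.862],"\u03c4":[-13.546,5.135,3.712,2.058]}
{"k":20,"ang":[1.024,0.063,-1.51,0.167],"w":[3.943,0.583,-4.812,0.9],"tcp":[0.077,-0.36,0.844],"\u03c4":[-13.236,4.576,4.477,2.269]}
{"k":21,"ang":[1.063,0.068,-1.558,0.175],"w":[3.835,0.507,-4.724,0.671],"tcp":[0.082,-0.364,0.825],"\u03c4":[-12.874,3.985,5.232,2.468]}
{"k":22,"ang":[1.101,0.073,-1.605,0.18],"w":[3.735,0.443,-4.633,0.458],"tcp":[0.086,-0.367,0.807],"\u03c4":[-12.473,3.372,5.972,2.655]}
{"k":23,"ang":[1.138,0.077,-1.65,0.184],"w":[3.643,0.39,-4.54,0.262],"tcp":[0.091,-0.369,0.789],"\u03c4":[-12.044,2.746,6.694,2.83]}
{"k":24,"ang":[1.174,0.081,-1.695,0.186],"w":[3.557,0.348,-4.446,0.081],"tcp":[0.096,-0.372,0.77],"\u03c4":[-11.598,2.115,7.397,2.993]}
{"k":25,"ang":[1.209,0.084,-1.739,0.186],"w":[3.475,0.307,-4.355,-0.074],"tcp":[0.101,-0.374,0.752],"\u03c4":[-11.139,1.49,8.08,3.133]}
{"k":26,"ang":[1.243,0.087,-1.783,0.184],"w":[3.4,0.278,-4.264,-0.206],"tcp":[0.107,-0.376,0.734],"\u03c4":[-10.676,0.869,8.739,3.251]}
{"k":27,"ang":[1.277,0.089,-1.825,0.182],"w":[3.333,0.267,-4.167,-0.326],"tcp":[0.113,-0.377,0.716],"\u03c4":[-10.213,0.254,9.37,3.359]}
{"k":28,"ang":[1.31,0.092,-1.866,0.178],"w":[3.27,0.261,-4.069,-0.433],"tcp":[0.119,-0.378,0.698],"\u03c4":[-9.751,-0.346,9.976,3.457]}
{"k":29,"ang":[1.342,0.094,-1.906,0.173],"w":[3.208,0.259,-3.971,-0.528],"tcp":[0.126,-0.379,0.68],"\u03c4":[-9.293,-0.928,10.555,3.544]}
{"k":30,"ang":[1.374,0.097,-1.946,0.167],"w":[3.148,0.261,-3.874,-0.61],"tcp":[0.133,-0.379,0.663],"\u03c4":[-8.841,-1.491,11.107,3.62]}
{"k":31,"ang":[1.405,0.099,-1.984,0.161],"w":[3.088,0.265,-3.778,-0.68],"tcp":[0.139,-0.379,0.646],"\u03c4":[-8.396,-2.033,11.632,3.686]}
{"k":32,"ang":[1.435,0.102,-2.021,0.154],"w":[3.03,0.272,-3.683,-0.739],"tcp":[0.146,-0.379,0.629],"\u03c4":[-7.958,-2.554,12.13,3.742]}
{"k":33,"ang":[1.465,0.104,-2.058,0.146],"w":[2.971,0.281,-3.589,-0.788],"tcp":[0.154,-0.378,0.613],"\u03c4":[-7.528,-3.053,12.601,3.788]}
{"k":34,"ang":[1.495,0.107,-2.093,0.138],"w":[2.912,0.29,-3.496,-0.826],"tcp":[0.161,-0.377,0.596],"\u03c4":[-7.107,-3.53,13.046,3.826]}
{"k":35,"ang":[1.523,0.11,-2.128,0.13],"w":[2.853,0.3,-3.405,-0.856],"tcp":[0.168,-0.376,0.58],"\u03c4":[-6.694,-3.984,13.466,3.855]}
{"k":36,"ang":[1.552,0.113,-2.161,0.121],"w":[2.794,0.309,-3.316,-0.878],"tcp":[0.176,-0.374,0.565],"\u03c4":[-6.29,-4.416,13.86,3.876]}
{"k":37,"ang":[1.579,0.116,-2.194,0.112],"w":[2.734,0.319,-3.229,-0.893],"tcp":[0.183,-0.372,0.55]}
{"summary": "final tcp position (m): 0.183 -0.372 0.550"}


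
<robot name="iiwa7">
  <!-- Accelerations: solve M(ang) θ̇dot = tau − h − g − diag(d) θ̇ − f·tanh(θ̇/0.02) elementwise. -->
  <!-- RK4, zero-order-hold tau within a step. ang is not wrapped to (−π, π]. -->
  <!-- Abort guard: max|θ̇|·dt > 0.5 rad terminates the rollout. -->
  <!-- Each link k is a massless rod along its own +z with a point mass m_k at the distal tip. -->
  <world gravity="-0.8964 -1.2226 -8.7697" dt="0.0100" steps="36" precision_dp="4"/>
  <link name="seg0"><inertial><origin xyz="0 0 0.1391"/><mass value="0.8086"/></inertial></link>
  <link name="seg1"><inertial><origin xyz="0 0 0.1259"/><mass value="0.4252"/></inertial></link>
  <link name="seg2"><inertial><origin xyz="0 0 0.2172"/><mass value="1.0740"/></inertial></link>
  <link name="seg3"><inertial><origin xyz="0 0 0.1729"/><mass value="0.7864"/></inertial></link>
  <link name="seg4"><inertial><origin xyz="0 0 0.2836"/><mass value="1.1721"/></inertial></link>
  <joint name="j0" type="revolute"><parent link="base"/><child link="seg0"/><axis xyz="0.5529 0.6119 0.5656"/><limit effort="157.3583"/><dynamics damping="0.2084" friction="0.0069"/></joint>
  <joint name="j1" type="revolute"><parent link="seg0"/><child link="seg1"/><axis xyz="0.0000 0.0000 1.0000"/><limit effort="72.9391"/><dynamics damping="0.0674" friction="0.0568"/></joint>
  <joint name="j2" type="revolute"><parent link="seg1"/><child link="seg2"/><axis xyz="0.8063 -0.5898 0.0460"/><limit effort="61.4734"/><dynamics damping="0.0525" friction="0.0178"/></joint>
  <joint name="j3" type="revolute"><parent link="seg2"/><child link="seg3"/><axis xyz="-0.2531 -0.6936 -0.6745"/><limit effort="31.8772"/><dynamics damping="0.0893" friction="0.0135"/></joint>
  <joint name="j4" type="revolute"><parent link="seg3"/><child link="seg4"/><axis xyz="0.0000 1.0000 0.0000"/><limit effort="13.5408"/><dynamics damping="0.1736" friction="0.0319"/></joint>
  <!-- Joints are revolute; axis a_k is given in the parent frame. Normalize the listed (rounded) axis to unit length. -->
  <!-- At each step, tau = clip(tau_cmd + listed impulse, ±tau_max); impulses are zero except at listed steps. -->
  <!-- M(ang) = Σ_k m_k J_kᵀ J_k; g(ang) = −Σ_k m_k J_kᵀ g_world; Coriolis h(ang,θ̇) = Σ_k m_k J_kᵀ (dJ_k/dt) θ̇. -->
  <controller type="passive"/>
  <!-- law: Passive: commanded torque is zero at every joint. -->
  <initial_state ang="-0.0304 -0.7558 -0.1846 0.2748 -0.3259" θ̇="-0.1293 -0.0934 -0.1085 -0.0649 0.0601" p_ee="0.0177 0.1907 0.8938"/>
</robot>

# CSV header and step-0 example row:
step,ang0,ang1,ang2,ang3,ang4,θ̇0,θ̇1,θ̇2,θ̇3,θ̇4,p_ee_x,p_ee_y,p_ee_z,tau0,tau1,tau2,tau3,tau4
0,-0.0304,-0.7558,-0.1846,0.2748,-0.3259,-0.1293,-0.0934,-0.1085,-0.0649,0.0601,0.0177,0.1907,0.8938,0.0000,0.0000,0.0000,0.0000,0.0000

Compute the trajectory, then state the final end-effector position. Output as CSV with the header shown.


step,ang0,ang1,ang2,ang3,ang4,θ̇0,θ̇1,θ̇2,θ̇3,θ̇4,p_ee_x,p_ee_y,p_ee_z,tau0,tau1,tau2,tau3,tau4
1,-0.0315,-0.7571,-0.1856,0.2742,-0.3265,-0.0830,-0.1645,-0.0946,-0.0491,-0.1664,0.0180,0.1912,0.8936,0.0000,0.0000,0.0000,0.0000,0.0000
2,-0.0320,-0.7590,-0.1865,0.2739,-0.3291,-0.0305,-0.2075,-0.0758,-0.0013,-0.3497,0.0182,0.1919,0.8932,0.0000,0.0000,0.0000,0.0000,0.0000
3,-0.0321,-0.7613,-0.1872,0.2741,-0.3335,0.0205,-0.2401,-0.0588,0.0455,-0.5251,0.0183,0.1928,0.8926,0.0000,0.0000,0.0000,0.0000,0.0000
4,-0.0316,-0.7638,-0.1877,0.2748,-0.3396,0.0733,-0.2592,-0.0402,0.1038,-0.6820,0.0182,0.1939,0.8918,0.0000,0.0000,0.0000,0.0000,0.0000
5,-0.0306,-0.7664,-0.1879,0.2762,-0.3471,0.1285,-0.2654,-0.0194,0.1748,-0.8214,0.0181,0.1953,0.8907,0.0000,0.0000,0.0000,0.0000,0.0000
6,-0.0291,-0.7690,-0.1880,0.2784,-0.3559,0.1852,-0.2609,0.0025,0.2538,-0.9486,0.0177,0.1969,0.8894,0.0000,0.0000,0.0000,0.0000,0.0000
7,-0.0269,-0.7716,-0.1879,0.2813,-0.3660,0.2426,-0.2469,0.0246,0.3376,-1.0676,0.0173,0.1986,0.8878,0.0000,0.0000,0.0000,0.0000,0.0000
8,-0.0242,-0.7740,-0.1875,0.2851,-0.3773,0.3012,-0.2260,0.0478,0.4279,-1.1783,0.0167,0.2006,0.8860,0.0000,0.0000,0.0000,0.0000,0.0000
9,-0.0209,-0.7761,-0.1869,0.2899,-0.3896,0.3611,-0.1998,0.0727,0.5253,-1.2811,0.0161,0.2027,0.8840,0.0000,0.0000,0.0000,0.0000,0.0000
10,-0.0170,-0.7779,-0.1861,0.2957,-0.4029,0.4223,-0.1690,0.0992,0.6297,-1.3769,0.0153,0.2051,0.8816,0.0000,0.0000,0.0000,0.0000,0.0000
11,-0.0124,-0.7795,-0.1849,0.3025,-0.4171,0.4847,-0.1340,0.1274,0.7413,-1.4662,0.0144,0.2076,0.8790,0.0000,0.0000,0.0000,0.0000,0.0000
12,-0.0073,-0.7806,-0.1835,0.3105,-0.4322,0.5484,-0.0951,0.1571,0.8604,-1.5493,0.0134,0.2103,0.8760,0.0000,0.0000,0.0000,0.0000,0.0000
13,-0.0015,-0.7813,-0.1818,0.3198,-0.4481,0.6131,-0.0522,0.1885,0.9873,-1.6262,0.0122,0.2132,0.8727,0.0000,0.0000,0.0000,0.0000,0.0000
14,0.0050,-0.7817,-0.1797,0.3303,-0.4647,0.6778,-0.0138,0.2224,1.1193,-1.7010,0.0110,0.2162,0.8690,0.0000,0.0000,0.0000,0.0000,0.0000
15,0.0121,-0.7817,-0.1773,0.3421,-0.4821,0.7393,-0.0047,0.2620,1.2467,-1.7860,0.0096,0.2194,0.8650,0.0000,0.0000,0.0000,0.0000,0.0000
16,0.0198,-0.7817,-0.1745,0.3553,-0.5003,0.8016,0.0040,0.3057,1.3824,-1.8650,0.0081,0.2227,0.8605,0.0000,0.0000,0.0000,0.0000,0.0000
17,0.0281,-0.7816,-0.1712,0.3698,-0.5193,0.8647,0.0132,0.3537,1.5266,-1.9381,0.0066,0.2262,0.8556,0.0000,0.0000,0.0000,0.0000,0.0000
18,0.0371,-0.7814,-0.1674,0.3859,-0.5391,0.9284,0.0252,0.4057,1.6797,-2.0044,0.0049,0.2298,0.8502,0.0000,0.0000,0.0000,0.0000,0.0000
19,0.0467,-0.7810,-0.1631,0.4035,-0.5594,0.9932,0.0459,0.4611,1.8442,-2.0613,0.0032,0.2335,0.8443,0.0000,0.0000,0.0000,0.0000,0.0000
20,0.0570,-0.7804,-0.1582,0.4228,-0.5802,1.0592,0.0816,0.5185,2.0233,-2.1054,0.0014,0.2373,0.8379,0.0000,0.0000,0.0000,0.0000,0.0000
21,0.0679,-0.7793,-0.1527,0.4440,-0.6015,1.1259,0.1339,0.5770,2.2174,-2.1363,-0.0005,0.2411,0.8309,0.0000,0.0000,0.0000,0.0000,0.0000
22,0.0795,-0.7777,-0.1466,0.4672,-0.6229,1.1924,0.2022,0.6359,2.4261,-2.1552,-0.0025,0.2451,0.8233,0.0000,0.0000,0.0000,0.0000,0.0000
23,0.0917,-0.7752,-0.1400,0.4926,-0.6445,1.2575,0.2861,0.6943,2.6488,-2.1627,-0.0045,0.2490,0.8151,0.0000,0.0000,0.0000,0.0000,0.0000
24,0.1046,-0.7719,-0.1328,0.5202,-0.6662,1.3202,0.3856,0.7512,2.8850,-2.1599,-0.0066,0.2529,0.8062,0.0000,0.0000,0.0000,0.0000,0.0000
25,0.1181,-0.7675,-0.1250,0.5503,-0.6877,1.3794,0.5009,0.8057,3.1343,-2.1474,-0.0088,0.2568,0.7966,0.0000,0.0000,0.0000,0.0000,0.0000
26,0.1322,-0.7618,-0.1167,0.5829,-0.7091,1.4340,0.6326,0.8565,3.3963,-2.1262,-0.0109,0.2607,0.7863,0.0000,0.0000,0.0000,0.0000,0.0000
27,0.1468,-0.7548,-0.1079,0.6183,-0.7302,1.4827,0.7815,0.9023,3.6703,-2.0973,-0.0132,0.2644,0.7753,0.0000,0.0000,0.0000,0.0000,0.0000
28,0.1618,-0.7461,-0.0986,0.6564,-0.7510,1.5244,0.9485,0.9418,3.9557,-2.0620,-0.0154,0.2681,0.7635,0.0000,0.0000,0.0000,0.0000,0.0000
29,0.1772,-0.7357,-0.0891,0.6974,-0.7714,1.5580,1.1347,0.9735,4.2519,-2.0216,-0.0177,0.2715,0.7510,0.0000,0.0000,0.0000,0.0000,0.0000
30,0.1930,-0.7234,-0.0792,0.7415,-0.7914,1.5823,1.3414,0.9959,4.5581,-1.9778,-0.0200,0.2748,0.7376,0.0000,0.0000,0.0000,0.0000,0.0000
31,0.2089,-0.7088,-0.0692,0.7886,-0.8110,1.5963,1.5701,1.0074,4.8736,-1.9321,-0.0222,0.2779,0.7234,0.0000,0.0000,0.0000,0.0000,0.0000
32,0.2248,-0.6919,-0.0591,0.8390,-0.8301,1.5991,1.8224,1.0065,5.1977,-1.8866,-0.0244,0.2807,0.7083,0.0000,0.0000,0.0000,0.0000,0.0000
33,0.2408,-0.6723,-0.0491,0.8926,-0.8487,1.5902,2.1001,0.9917,5.5297,-1.8430,-0.0266,0.2832,0.6924,0.0000,0.0000,0.0000,0.0000,0.0000
34,0.2566,-0.6498,-0.0393,0.9496,-0.8669,1.5691,2.4053,0.9615,5.8694,-1.8036,-0.0286,0.2853,0.6757,0.0000,0.0000,0.0000,0.0000,0.0000
35,0.2721,-0.6241,-0.0299,1.0100,-0.8848,1.5356,2.7404,0.9145,6.2161,-1.7707,-0.0306,0.2870,0.6581,0.0000,0.0000,0.0000,0.0000,0.0000
36,0.2873,-0.5949,-0.0211,1.0739,-0.9024,1.4900,3.1081,0.8491,6.5696,-1.7467,-0.0324,0.2883,0.6397,,,,,
# final p_ee position (m): -0.0324 0.2883 0.6397
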